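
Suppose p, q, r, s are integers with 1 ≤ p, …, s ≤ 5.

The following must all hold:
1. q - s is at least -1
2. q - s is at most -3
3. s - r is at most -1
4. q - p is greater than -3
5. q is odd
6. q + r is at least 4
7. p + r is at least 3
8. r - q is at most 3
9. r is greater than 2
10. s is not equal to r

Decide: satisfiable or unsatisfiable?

Unsatisfiable

Constraints 2, 3, and 8 give q − r ≥ -3, r − s ≥ 1, s − q ≥ 3.
Adding all 3 inequalities: the left sides telescope to 0, and the right sides sum to (-3) + 1 + 3 = 1. So 0 ≥ 1, which is false.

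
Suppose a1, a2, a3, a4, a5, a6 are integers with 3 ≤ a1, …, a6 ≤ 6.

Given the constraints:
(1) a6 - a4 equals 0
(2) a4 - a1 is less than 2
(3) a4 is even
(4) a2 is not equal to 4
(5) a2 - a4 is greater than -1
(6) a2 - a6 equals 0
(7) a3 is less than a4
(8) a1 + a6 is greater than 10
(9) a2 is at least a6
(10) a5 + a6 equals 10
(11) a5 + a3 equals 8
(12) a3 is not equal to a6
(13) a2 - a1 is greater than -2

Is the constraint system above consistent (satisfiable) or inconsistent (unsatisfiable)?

Setting (a1, a2, a3, a4, a5, a6) = (5, 6, 4, 6, 4, 6) satisfies everything: constraint 1: a6 - a4 = 0; constraint 2: a4 - a1 = 1, and the others follow.

Satisfiable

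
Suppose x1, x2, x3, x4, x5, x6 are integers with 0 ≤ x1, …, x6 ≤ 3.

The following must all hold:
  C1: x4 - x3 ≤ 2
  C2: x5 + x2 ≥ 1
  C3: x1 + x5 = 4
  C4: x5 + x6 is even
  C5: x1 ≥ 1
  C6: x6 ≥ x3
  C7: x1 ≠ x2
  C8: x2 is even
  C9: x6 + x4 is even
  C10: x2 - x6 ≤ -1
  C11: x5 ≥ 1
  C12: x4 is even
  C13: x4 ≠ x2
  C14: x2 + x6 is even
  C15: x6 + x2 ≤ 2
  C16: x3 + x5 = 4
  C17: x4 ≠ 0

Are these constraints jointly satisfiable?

One satisfying assignment is x1 = 2, x2 = 0, x3 = 2, x4 = 2, x5 = 2, x6 = 2.
For the less obvious constraints — constraint 1: x4 - x3 = 0; constraint 2: x5 + x2 = 2; constraint 3: x1 + x5 = 4 — and the others hold by inspection.

Satisfiable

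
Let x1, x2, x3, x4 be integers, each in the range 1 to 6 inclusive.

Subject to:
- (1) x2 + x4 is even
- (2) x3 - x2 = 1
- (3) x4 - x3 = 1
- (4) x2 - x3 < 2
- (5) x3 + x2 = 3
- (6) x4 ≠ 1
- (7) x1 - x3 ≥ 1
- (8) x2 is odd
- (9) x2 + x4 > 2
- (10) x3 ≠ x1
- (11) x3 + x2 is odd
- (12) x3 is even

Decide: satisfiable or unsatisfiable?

Satisfiable

Take x1 = 5, x2 = 1, x3 = 2, x4 = 3. Then constraint 2: x3 - x2 = 1; constraint 3: x4 - x3 = 1; constraint 4: x2 - x3 = -1, and every other listed constraint is also met.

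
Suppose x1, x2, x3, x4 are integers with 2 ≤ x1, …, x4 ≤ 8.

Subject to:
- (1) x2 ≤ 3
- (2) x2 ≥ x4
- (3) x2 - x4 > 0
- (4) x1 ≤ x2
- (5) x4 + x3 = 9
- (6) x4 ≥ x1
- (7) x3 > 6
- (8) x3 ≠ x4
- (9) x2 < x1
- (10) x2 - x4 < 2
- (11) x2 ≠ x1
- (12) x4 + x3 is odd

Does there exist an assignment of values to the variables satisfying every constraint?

Unsatisfiable

Constraints 3, 6, and 9 give x2 < x1, x1 ≤ x4, x4 < x2. Chaining: x2 < x1 ≤ x4 < x2, which forces x2 < x2 — impossible.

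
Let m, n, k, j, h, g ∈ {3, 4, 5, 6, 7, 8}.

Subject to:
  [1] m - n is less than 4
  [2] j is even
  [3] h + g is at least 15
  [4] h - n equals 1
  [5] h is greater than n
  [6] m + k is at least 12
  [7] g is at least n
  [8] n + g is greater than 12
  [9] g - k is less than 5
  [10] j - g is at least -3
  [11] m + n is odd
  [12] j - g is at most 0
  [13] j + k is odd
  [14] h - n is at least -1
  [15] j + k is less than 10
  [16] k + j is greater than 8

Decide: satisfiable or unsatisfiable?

One satisfying assignment is m = 8, n = 7, k = 5, j = 4, h = 8, g = 7.
For the less obvious constraints — constraint 1: m - n = 1; constraint 3: h + g = 15; constraint 4: h - n = 1 — and the others hold by inspection.

Satisfiable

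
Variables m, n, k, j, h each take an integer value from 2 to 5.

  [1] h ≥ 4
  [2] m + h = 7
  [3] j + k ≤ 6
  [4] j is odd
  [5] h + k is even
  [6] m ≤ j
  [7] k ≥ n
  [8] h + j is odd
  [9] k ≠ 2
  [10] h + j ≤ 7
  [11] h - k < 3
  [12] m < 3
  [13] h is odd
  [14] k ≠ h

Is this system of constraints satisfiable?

Constraint 13 makes h odd and constraint 4 makes j odd, so h + j must be even. Constraint 8 says h + j is odd — contradiction.

Unsatisfiable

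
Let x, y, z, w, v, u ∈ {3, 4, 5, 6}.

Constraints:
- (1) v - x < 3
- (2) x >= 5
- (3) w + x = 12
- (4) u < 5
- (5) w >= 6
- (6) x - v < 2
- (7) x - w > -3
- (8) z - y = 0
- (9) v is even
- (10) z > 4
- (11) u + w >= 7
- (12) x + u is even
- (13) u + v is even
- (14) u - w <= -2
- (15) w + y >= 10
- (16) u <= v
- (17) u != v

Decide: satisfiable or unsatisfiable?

Try x = 6, y = 6, z = 6, w = 6, v = 6, u = 4.
Check constraint 1: v - x = 0; constraint 3: w + x = 12; constraint 6: x - v = 0. The remaining constraints are straightforward to verify.

Satisfiable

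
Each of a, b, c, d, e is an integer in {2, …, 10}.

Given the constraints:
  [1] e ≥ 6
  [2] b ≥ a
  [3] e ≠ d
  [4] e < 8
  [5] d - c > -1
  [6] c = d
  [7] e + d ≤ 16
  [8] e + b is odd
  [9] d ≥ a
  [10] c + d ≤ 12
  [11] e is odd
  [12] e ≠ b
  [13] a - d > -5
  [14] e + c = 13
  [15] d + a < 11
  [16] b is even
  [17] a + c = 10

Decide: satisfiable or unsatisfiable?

Take a = 4, b = 6, c = 6, d = 6, e = 7. Then constraint 5: d - c = 0; constraint 7: e + d = 13, and every other listed constraint is also met.

Satisfiable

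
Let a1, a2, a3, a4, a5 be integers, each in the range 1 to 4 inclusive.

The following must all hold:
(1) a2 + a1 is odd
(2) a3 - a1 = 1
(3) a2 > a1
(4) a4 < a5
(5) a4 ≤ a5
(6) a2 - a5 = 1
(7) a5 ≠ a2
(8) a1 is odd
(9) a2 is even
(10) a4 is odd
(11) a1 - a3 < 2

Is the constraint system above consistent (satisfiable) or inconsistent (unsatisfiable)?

Satisfiable

Take a1 = 3, a2 = 4, a3 = 4, a4 = 1, a5 = 3. Then constraint 2: a3 - a1 = 1; constraint 6: a2 - a5 = 1; constraint 11: a1 - a3 = -1, and every other listed constraint is also met.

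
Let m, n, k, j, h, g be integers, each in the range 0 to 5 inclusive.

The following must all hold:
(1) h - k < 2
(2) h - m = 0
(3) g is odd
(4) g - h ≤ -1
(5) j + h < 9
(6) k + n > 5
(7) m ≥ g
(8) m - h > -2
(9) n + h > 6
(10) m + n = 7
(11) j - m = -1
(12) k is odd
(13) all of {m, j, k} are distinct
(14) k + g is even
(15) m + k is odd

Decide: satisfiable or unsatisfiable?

Satisfiable

The assignment m = 4, n = 3, k = 5, j = 3, h = 4, g = 3 works:
  constraint 1 holds since h - k = -1.
  constraint 2 holds since h - m = 0.
  constraint 4 holds since g - h = -1.
The rest check out directly.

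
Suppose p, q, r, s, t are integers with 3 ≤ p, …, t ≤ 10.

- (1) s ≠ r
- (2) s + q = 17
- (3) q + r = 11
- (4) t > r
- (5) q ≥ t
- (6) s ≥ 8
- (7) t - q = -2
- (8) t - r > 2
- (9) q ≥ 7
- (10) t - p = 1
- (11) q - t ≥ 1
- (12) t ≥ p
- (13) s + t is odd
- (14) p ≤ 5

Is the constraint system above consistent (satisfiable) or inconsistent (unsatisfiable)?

Try p = 5, q = 8, r = 3, s = 9, t = 6.
Check constraint 2: s + q = 17; constraint 3: q + r = 11. The remaining constraints are straightforward to verify.

Satisfiable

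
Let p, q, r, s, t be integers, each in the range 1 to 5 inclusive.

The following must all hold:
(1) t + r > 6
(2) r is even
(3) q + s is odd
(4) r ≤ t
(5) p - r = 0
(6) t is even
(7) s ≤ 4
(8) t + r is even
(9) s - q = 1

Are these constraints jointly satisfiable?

Satisfiable

One satisfying assignment is p = 4, q = 2, r = 4, s = 3, t = 4.
For the less obvious constraints — constraint 1: t + r = 8; constraint 5: p - r = 0; constraint 9: s - q = 1 — and the others hold by inspection.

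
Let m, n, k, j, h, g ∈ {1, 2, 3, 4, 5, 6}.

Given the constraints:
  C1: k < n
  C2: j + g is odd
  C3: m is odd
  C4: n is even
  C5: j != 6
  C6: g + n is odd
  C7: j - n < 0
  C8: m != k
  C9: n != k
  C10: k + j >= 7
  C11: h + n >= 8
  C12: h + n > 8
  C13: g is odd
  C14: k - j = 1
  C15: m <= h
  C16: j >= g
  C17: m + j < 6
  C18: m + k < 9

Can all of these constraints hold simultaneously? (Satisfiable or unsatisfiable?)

Take m = 1, n = 6, k = 5, j = 4, h = 5, g = 1. Then constraint 7: j - n = -2; constraint 10: k + j = 9, and every other listed constraint is also met.

Satisfiable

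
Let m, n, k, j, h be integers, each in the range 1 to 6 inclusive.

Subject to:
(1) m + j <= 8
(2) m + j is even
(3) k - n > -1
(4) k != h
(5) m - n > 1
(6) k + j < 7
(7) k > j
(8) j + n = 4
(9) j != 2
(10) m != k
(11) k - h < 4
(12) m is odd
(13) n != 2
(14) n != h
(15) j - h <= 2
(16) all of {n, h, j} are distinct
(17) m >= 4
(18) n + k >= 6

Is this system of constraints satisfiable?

Satisfiable

Take m = 5, n = 3, k = 4, j = 1, h = 2. Then constraint 1: m + j = 6; constraint 3: k - n = 1; constraint 5: m - n = 2, and every other listed constraint is also met.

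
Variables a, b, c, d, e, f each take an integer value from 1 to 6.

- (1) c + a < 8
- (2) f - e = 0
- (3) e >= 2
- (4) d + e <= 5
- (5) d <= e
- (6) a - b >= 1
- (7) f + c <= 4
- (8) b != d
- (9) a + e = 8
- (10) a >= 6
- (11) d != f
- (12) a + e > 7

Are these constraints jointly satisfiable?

Satisfiable

Take a = 6, b = 4, c = 1, d = 1, e = 2, f = 2. Then constraint 1: c + a = 7; constraint 2: f - e = 0; constraint 4: d + e = 3, and every other listed constraint is also met.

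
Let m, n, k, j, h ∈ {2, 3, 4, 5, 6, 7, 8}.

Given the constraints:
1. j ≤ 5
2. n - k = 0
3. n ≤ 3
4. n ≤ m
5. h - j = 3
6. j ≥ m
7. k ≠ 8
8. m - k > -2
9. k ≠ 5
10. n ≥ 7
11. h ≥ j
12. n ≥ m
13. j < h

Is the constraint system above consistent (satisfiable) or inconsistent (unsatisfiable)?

Unsatisfiable

From constraints 4 and 10: m ≥ n and n ≥ 7, so m ≥ 7. From constraints 1 and 6: m ≤ j and j ≤ 5, so m ≤ 5. But 5 < 7, so no value of m works.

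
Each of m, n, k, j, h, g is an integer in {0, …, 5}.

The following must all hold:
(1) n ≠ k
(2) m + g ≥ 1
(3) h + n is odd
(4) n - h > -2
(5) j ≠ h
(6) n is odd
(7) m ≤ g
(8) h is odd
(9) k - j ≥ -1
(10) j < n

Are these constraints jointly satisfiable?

Unsatisfiable

Constraint 8 makes h odd and constraint 6 makes n odd, so h + n must be even. Constraint 3 says h + n is odd — contradiction.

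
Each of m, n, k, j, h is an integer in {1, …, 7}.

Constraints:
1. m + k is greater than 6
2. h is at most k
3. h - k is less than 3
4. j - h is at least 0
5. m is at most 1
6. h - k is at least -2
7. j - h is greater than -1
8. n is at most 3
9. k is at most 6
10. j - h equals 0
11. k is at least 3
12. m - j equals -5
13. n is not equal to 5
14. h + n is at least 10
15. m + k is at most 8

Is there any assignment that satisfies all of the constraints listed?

From constraints 2 and 9: h ≤ k ≤ 6. From constraint 8: n ≤ 3. Hence h + n ≤ 9. But constraint 14 requires h + n ≥ 10, and 10 > 9. Contradiction.

Unsatisfiable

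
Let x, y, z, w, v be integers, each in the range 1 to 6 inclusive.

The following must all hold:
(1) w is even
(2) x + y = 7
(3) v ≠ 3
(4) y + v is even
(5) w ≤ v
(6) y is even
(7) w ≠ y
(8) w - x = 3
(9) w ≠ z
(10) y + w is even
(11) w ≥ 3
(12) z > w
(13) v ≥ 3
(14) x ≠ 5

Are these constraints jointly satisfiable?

Satisfiable

The assignment x = 1, y = 6, z = 5, w = 4, v = 6 works:
  constraint 2 holds since x + y = 7.
  constraint 8 holds since w - x = 3.
The rest check out directly.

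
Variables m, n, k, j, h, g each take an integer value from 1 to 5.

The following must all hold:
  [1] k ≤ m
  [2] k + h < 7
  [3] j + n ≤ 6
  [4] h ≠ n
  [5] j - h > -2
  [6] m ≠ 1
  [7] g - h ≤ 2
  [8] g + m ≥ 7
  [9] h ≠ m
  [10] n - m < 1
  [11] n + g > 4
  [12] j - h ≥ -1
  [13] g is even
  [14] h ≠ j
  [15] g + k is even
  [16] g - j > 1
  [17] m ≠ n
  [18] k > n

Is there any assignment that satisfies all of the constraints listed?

Satisfiable

Try m = 4, n = 3, k = 4, j = 1, h = 2, g = 4.
Check constraint 2: k + h = 6; constraint 3: j + n = 4; constraint 5: j - h = -1. The remaining constraints are straightforward to verify.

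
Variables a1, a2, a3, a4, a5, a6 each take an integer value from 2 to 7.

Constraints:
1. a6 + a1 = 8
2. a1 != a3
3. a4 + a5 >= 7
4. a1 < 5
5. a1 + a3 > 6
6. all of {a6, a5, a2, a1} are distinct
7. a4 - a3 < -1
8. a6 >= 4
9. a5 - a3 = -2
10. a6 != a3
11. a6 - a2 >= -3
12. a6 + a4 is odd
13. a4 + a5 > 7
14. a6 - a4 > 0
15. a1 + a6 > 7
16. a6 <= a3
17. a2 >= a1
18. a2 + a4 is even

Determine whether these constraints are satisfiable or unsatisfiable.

One satisfying assignment is a1 = 2, a2 = 7, a3 = 7, a4 = 3, a5 = 5, a6 = 6.
For the less obvious constraints — constraint 1: a6 + a1 = 8; constraint 3: a4 + a5 = 8 — and the others hold by inspection.

Satisfiable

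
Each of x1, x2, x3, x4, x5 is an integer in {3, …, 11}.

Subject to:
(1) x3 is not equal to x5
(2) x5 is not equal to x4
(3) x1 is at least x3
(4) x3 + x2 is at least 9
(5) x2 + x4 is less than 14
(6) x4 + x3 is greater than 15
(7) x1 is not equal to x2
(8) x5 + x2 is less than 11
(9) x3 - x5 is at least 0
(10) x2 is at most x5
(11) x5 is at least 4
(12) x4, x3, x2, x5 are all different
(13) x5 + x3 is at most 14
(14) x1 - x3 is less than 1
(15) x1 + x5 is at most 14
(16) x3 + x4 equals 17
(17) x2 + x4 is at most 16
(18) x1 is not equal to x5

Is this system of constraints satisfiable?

Satisfiable

One satisfying assignment is x1 = 8, x2 = 4, x3 = 8, x4 = 9, x5 = 5.
For the less obvious constraints — constraint 4: x3 + x2 = 12; constraint 5: x2 + x4 = 13; constraint 6: x4 + x3 = 17 — and the others hold by inspection.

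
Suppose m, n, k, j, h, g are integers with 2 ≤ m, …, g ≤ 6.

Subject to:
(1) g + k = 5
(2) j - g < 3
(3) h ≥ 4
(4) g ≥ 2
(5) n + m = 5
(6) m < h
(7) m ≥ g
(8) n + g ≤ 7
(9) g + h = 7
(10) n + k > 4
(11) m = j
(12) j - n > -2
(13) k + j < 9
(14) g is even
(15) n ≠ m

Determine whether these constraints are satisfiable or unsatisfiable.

Satisfiable

The assignment m = 3, n = 2, k = 3, j = 3, h = 5, g = 2 works:
  constraint 1 holds since g + k = 5.
  constraint 2 holds since j - g = 1.
The rest check out directly.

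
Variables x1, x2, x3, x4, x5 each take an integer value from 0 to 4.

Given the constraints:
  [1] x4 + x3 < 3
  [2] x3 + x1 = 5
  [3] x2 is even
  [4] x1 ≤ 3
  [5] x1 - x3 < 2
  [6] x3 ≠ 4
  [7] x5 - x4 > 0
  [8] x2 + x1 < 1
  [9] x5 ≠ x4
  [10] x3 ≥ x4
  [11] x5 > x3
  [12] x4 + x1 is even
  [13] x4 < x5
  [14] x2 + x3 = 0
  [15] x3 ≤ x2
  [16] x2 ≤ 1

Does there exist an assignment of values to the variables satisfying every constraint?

Unsatisfiable

From constraints 15 and 16: x3 ≤ x2 ≤ 1. From constraint 4: x1 ≤ 3. Hence x3 + x1 ≤ 4. But constraint 2 requires x3 + x1 = 5, and 5 > 4. Contradiction.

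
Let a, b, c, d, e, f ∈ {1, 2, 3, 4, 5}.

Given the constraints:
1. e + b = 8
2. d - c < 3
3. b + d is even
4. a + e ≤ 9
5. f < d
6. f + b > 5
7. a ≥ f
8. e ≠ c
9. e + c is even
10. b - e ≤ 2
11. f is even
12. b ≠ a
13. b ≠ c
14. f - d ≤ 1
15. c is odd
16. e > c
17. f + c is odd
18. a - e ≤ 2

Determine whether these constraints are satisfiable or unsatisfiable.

Satisfiable

Try a = 4, b = 5, c = 1, d = 3, e = 3, f = 2.
Check constraint 1: e + b = 8; constraint 2: d - c = 2. The remaining constraints are straightforward to verify.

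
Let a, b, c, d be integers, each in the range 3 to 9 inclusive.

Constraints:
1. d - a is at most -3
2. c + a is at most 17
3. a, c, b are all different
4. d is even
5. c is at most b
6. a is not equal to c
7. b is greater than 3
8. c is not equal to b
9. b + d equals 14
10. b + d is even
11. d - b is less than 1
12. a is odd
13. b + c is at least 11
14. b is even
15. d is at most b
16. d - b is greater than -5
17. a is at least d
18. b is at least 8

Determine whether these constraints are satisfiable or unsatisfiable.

One satisfying assignment is a = 9, b = 8, c = 6, d = 6.
For the less obvious constraints — constraint 1: d - a = -3; constraint 2: c + a = 15 — and the others hold by inspection.

Satisfiable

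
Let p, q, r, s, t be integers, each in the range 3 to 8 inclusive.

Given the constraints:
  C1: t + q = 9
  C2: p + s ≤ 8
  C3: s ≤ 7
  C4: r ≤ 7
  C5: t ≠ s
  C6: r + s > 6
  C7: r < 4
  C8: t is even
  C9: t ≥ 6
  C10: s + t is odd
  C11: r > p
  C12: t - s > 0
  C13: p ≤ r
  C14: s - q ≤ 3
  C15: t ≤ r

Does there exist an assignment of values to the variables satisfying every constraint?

From constraints 9 and 15: r ≥ t and t ≥ 6, so r ≥ 6. From constraint 7: r ≤ 3. But 3 < 6, so no value of r works.

Unsatisfiable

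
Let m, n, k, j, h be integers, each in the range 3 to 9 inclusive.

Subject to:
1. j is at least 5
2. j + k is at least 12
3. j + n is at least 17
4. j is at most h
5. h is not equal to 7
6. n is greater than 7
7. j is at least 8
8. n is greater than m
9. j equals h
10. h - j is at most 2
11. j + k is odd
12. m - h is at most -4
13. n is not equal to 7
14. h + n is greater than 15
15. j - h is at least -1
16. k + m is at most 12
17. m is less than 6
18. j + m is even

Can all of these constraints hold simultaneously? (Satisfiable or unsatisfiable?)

Try m = 5, n = 8, k = 4, j = 9, h = 9.
Check constraint 2: j + k = 13; constraint 3: j + n = 17. The remaining constraints are straightforward to verify.

Satisfiable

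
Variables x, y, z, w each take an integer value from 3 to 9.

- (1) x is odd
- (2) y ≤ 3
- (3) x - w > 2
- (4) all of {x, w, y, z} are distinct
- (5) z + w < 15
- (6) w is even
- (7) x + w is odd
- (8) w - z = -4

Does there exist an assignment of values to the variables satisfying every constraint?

Satisfiable

One satisfying assignment is x = 9, y = 3, z = 8, w = 4.
For the less obvious constraints — constraint 3: x - w = 5; constraint 5: z + w = 12; constraint 8: w - z = -4 — and the others hold by inspection.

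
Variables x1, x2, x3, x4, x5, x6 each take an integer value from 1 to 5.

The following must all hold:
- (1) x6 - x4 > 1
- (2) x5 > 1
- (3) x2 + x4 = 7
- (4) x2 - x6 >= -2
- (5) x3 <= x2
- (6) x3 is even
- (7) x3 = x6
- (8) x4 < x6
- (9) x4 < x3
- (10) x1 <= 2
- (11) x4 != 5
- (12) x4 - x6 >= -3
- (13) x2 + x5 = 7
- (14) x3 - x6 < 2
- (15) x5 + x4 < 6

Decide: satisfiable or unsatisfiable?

Satisfiable

Take x1 = 1, x2 = 5, x3 = 4, x4 = 2, x5 = 2, x6 = 4. Then constraint 1: x6 - x4 = 2; constraint 3: x2 + x4 = 7; constraint 4: x2 - x6 = 1, and every other listed constraint is also met.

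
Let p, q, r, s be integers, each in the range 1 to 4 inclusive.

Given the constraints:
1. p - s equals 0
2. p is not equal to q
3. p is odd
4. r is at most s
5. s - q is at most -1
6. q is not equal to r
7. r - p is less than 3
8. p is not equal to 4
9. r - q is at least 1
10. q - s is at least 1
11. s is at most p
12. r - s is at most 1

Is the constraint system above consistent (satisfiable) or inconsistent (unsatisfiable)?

Unsatisfiable

Constraints 9, 10, and 12 give r − q ≥ 1, q − s ≥ 1, s − r ≥ -1.
Adding all 3 inequalities: the left sides telescope to 0, and the right sides sum to 1 + 1 + (-1) = 1. So 0 ≥ 1, which is false.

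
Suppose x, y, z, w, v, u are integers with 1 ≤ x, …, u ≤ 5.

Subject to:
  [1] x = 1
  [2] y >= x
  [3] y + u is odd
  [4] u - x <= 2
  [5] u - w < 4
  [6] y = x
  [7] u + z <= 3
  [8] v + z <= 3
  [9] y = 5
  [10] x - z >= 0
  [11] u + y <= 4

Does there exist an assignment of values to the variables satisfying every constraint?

Constraint 9 fixes y = 5 and constraint 1 fixes x = 1, but constraint 6 requires y = x. Since 5 ≠ 1, contradiction.

Unsatisfiable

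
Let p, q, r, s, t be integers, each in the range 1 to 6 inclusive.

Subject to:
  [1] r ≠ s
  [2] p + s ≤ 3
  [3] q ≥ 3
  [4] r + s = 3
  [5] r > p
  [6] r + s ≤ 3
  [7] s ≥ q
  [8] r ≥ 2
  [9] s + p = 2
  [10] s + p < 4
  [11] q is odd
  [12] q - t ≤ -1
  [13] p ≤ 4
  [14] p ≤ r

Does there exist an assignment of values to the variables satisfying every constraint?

Unsatisfiable

From constraint 8: r ≥ 2. From constraints 3 and 7: s ≥ q ≥ 3. Hence r + s ≥ 5. But constraint 6 requires r + s ≤ 3, and 3 < 5. Contradiction.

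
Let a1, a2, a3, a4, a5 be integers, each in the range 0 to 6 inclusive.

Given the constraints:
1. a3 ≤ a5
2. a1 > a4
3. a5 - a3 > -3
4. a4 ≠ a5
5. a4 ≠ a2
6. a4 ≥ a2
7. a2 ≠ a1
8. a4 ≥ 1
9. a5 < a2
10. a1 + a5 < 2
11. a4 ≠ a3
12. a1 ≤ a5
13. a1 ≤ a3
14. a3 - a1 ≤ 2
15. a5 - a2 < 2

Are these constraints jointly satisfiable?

Unsatisfiable

Constraints 1, 2, 6, 9, and 13 give a4 < a1, a1 ≤ a3, a3 ≤ a5, a5 < a2, a2 ≤ a4. Chaining: a4 < a1 ≤ a3 ≤ a5 < a2 ≤ a4, which forces a4 < a4 — impossible.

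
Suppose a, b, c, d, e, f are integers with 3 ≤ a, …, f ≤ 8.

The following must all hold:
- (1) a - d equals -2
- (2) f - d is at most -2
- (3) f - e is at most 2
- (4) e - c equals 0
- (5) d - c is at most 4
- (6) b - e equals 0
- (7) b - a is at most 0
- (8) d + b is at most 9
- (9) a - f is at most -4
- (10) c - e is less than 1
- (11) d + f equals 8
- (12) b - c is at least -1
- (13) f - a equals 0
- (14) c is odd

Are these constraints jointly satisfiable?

Constraints 2, 5, 7, 9, and 12 give c − d ≥ -4, d − f ≥ 2, f − a ≥ 4, a − b ≥ 0, b − c ≥ -1.
Adding all 5 inequalities: the left sides telescope to 0, and the right sides sum to (-4) + 2 + 4 + 0 + (-1) = 1. So 0 ≥ 1, which is false.

Unsatisfiable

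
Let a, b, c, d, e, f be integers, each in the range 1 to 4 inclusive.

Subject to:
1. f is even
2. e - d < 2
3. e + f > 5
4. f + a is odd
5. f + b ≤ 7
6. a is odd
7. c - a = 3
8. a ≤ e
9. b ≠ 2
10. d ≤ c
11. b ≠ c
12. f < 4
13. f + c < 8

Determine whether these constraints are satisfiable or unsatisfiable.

Satisfiable

Take a = 1, b = 3, c = 4, d = 4, e = 4, f = 2. Then constraint 2: e - d = 0; constraint 3: e + f = 6, and every other listed constraint is also met.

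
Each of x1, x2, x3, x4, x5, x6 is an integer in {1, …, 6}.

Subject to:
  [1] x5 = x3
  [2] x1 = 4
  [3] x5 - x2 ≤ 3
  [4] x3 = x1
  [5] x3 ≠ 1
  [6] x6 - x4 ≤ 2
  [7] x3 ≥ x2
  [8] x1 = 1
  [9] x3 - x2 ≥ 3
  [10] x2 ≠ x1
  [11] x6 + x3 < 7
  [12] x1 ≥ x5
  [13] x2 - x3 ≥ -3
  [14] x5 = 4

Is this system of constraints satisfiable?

Unsatisfiable

Constraint 14 fixes x5 = 4 and constraint 8 fixes x1 = 1. Constraints 1 and 4 give x5 = x3 = x1, so x5 = x1. But 4 ≠ 1 — contradiction.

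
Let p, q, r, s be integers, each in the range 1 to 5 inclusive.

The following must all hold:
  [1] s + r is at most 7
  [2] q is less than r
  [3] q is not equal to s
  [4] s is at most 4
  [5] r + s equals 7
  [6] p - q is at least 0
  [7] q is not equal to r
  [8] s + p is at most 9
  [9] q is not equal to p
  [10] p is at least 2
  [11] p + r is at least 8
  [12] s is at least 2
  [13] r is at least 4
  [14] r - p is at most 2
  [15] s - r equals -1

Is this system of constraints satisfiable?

Satisfiable

Try p = 4, q = 1, r = 4, s = 3.
Check constraint 1: s + r = 7; constraint 5: r + s = 7. The remaining constraints are straightforward to verify.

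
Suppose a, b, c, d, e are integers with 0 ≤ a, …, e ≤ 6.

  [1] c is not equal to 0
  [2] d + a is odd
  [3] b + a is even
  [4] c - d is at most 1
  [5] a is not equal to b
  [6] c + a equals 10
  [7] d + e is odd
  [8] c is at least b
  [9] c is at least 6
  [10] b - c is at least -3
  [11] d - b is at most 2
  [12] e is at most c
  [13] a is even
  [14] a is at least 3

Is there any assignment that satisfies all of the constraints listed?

Satisfiable

The assignment a = 4, b = 6, c = 6, d = 5, e = 4 works:
  constraint 4 holds since c - d = 1.
  constraint 6 holds since c + a = 10.
The rest check out directly.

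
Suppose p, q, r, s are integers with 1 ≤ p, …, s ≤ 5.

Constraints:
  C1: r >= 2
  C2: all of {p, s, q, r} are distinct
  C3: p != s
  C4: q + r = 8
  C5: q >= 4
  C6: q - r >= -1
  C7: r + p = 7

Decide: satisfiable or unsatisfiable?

Try p = 4, q = 5, r = 3, s = 2.
Check constraint 4: q + r = 8; constraint 6: q - r = 2. The remaining constraints are straightforward to verify.

Satisfiable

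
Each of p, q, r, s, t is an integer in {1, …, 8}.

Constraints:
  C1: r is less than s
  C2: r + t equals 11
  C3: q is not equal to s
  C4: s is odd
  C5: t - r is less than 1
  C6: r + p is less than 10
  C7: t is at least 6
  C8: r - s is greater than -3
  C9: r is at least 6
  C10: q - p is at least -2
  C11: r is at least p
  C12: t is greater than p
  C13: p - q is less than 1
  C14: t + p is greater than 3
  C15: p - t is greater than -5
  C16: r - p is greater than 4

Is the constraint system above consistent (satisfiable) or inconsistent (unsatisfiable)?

From constraint 9: r ≥ 6. From constraint 7: t ≥ 6. Hence r + t ≥ 12. But constraint 2 requires r + t = 11, and 11 < 12. Contradiction.

Unsatisfiable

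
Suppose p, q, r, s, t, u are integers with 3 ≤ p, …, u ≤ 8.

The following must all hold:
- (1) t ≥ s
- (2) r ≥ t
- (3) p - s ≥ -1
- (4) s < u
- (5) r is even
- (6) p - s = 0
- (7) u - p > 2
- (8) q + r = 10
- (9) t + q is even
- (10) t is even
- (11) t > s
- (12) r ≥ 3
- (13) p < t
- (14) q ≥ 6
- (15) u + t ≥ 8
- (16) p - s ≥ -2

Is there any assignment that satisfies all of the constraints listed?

Try p = 3, q = 6, r = 4, s = 3, t = 4, u = 6.
Check constraint 3: p - s = 0; constraint 6: p - s = 0. The remaining constraints are straightforward to verify.

Satisfiable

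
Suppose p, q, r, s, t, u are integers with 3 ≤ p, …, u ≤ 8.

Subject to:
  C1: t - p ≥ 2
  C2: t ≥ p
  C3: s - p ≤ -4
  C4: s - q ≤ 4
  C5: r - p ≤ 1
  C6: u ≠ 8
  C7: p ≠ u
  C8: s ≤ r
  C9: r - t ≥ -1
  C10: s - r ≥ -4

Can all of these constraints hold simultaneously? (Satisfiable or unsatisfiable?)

Constraints 1, 3, 9, and 10 give p − s ≥ 4, s − r ≥ -4, r − t ≥ -1, t − p ≥ 2.
Adding all 4 inequalities: the left sides telescope to 0, and the right sides sum to 4 + (-4) + (-1) + 2 = 1. So 0 ≥ 1, which is false.

Unsatisfiable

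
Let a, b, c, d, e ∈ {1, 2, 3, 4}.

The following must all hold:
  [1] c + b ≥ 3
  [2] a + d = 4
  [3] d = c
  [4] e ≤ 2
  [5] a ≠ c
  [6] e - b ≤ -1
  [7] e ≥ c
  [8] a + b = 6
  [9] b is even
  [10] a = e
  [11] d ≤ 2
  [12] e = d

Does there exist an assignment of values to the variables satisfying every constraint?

Unsatisfiable

From constraints 3, 10, and 12, a = e = d = c, so a = c. But constraint 5 says a ≠ c. Contradiction.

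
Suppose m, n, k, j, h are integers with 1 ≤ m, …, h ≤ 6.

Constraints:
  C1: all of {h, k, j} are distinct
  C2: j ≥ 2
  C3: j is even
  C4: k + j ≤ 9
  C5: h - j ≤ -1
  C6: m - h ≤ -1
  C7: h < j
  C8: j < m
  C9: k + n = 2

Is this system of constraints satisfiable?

Constraints 5, 6, and 8 give j < m, m < h, h < j. Chaining: j < m < h < j, which forces j < j — impossible.

Unsatisfiable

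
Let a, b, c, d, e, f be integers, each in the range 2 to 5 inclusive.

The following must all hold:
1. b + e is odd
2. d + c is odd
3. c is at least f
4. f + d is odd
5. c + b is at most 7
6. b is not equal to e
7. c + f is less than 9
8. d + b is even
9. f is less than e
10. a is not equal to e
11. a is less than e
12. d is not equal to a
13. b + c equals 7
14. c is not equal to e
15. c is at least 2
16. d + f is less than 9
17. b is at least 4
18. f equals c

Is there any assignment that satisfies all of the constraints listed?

Satisfiable

The assignment a = 2, b = 4, c = 3, d = 4, e = 5, f = 3 works:
  constraint 5 holds since c + b = 7.
  constraint 7 holds since c + f = 6.
The rest check out directly.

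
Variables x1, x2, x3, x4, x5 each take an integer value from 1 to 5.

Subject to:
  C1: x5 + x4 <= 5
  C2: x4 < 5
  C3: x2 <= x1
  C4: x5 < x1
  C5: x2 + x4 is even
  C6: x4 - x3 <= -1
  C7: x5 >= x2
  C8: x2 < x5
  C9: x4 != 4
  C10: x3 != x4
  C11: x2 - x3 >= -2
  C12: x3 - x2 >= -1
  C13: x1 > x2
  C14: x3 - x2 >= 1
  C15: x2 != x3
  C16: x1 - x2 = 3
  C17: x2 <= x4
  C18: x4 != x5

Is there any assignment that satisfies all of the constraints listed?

Take x1 = 4, x2 = 1, x3 = 2, x4 = 1, x5 = 2. Then constraint 1: x5 + x4 = 3; constraint 6: x4 - x3 = -1, and every other listed constraint is also met.

Satisfiable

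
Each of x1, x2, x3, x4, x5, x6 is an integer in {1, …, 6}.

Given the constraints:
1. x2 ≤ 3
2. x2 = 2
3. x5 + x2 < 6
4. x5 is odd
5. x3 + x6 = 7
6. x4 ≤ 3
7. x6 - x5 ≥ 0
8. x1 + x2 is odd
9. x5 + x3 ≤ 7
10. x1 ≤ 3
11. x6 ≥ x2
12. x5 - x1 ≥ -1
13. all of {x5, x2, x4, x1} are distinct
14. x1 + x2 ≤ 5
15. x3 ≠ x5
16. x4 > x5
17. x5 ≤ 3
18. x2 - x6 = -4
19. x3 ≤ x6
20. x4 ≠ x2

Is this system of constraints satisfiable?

Constraints 1, 6, 10, and 17 confine each of x5, x2, x4, x1 to the 3 values {1, …, 3} (the domain already gives each ≥ 1).
Constraint 13 requires all 4 of them to be distinct, but only 3 values are available — impossible by the pigeonhole principle.

Unsatisfiable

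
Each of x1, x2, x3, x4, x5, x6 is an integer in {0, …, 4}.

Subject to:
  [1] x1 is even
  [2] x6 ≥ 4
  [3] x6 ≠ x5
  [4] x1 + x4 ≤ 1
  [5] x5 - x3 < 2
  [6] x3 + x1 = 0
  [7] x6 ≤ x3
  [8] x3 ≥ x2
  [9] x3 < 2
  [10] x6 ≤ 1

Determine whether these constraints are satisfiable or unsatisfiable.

Unsatisfiable

From constraints 2 and 7: x3 ≥ x6 and x6 ≥ 4, so x3 ≥ 4. From constraint 9: x3 ≤ 1. But 1 < 4, so no value of x3 works.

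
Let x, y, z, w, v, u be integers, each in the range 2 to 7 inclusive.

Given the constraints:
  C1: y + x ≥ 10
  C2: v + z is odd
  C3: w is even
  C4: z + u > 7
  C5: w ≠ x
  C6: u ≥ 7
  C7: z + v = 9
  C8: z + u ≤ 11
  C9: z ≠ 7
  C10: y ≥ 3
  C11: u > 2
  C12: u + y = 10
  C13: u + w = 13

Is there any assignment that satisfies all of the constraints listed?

Try x = 7, y = 3, z = 2, w = 6, v = 7, u = 7.
Check constraint 1: y + x = 10; constraint 4: z + u = 9; constraint 7: z + v = 9. The remaining constraints are straightforward to verify.

Satisfiable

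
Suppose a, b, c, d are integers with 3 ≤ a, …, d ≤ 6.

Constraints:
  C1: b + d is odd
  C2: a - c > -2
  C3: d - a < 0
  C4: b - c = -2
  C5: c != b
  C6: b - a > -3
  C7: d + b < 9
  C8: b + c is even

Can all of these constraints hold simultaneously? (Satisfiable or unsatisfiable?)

Satisfiable

One satisfying assignment is a = 5, b = 3, c = 5, d = 4.
For the less obvious constraints — constraint 2: a - c = 0; constraint 3: d - a = -1; constraint 4: b - c = -2 — and the others hold by inspection.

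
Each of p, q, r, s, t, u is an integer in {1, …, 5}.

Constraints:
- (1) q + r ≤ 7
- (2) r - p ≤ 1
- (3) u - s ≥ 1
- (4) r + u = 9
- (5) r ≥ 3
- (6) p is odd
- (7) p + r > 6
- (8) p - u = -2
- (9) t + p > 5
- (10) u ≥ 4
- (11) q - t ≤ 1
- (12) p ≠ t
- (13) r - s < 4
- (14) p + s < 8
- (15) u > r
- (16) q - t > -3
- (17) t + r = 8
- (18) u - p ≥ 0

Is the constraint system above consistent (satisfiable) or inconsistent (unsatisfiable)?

Satisfiable

Setting (p, q, r, s, t, u) = (3, 2, 4, 2, 4, 5) satisfies everything: constraint 1: q + r = 6; constraint 2: r - p = 1; constraint 3: u - s = 3, and the others follow.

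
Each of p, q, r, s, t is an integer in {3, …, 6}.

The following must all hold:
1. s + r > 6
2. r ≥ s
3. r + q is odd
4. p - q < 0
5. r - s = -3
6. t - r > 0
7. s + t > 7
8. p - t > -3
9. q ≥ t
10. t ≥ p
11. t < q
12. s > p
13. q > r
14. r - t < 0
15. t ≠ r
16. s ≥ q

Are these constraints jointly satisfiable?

Constraints 2, 6, 11, and 16 give s ≤ r, r < t, t < q, q ≤ s. Chaining: s ≤ r < t < q ≤ s, which forces s < s — impossible.

Unsatisfiable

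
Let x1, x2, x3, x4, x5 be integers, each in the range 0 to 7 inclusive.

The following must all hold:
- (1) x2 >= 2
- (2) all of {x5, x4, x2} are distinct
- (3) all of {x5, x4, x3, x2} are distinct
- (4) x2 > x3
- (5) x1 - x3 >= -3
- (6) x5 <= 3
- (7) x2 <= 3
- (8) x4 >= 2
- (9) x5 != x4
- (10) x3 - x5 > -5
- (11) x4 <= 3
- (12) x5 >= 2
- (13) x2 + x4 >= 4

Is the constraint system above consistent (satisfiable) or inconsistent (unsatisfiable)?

Constraints 1, 6, 7, 8, 11, and 12 confine each of x5, x4, x2 to the 2 values {2, 3}.
Constraint 2 requires all 3 of them to be distinct, but only 2 values are available — impossible by the pigeonhole principle.

Unsatisfiable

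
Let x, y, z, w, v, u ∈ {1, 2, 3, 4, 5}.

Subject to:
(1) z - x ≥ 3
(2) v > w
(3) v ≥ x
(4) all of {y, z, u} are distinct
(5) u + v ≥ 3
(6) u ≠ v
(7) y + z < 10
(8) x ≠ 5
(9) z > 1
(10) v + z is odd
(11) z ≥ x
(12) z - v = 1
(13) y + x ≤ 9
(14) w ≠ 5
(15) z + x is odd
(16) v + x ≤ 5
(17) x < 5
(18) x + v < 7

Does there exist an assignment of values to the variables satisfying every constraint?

Satisfiable

One satisfying assignment is x = 1, y = 5, z = 4, w = 1, v = 3, u = 1.
For the less obvious constraints — constraint 1: z - x = 3; constraint 5: u + v = 4; constraint 7: y + z = 9 — and the others hold by inspection.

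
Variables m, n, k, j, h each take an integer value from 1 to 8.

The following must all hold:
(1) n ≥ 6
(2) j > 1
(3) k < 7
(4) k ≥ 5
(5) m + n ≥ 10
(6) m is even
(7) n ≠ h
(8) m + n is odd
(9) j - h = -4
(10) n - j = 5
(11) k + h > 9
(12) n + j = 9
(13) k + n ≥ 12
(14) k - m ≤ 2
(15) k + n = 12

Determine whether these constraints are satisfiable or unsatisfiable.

Satisfiable

Take m = 6, n = 7, k = 5, j = 2, h = 6. Then constraint 5: m + n = 13; constraint 9: j - h = -4, and every other listed constraint is also met.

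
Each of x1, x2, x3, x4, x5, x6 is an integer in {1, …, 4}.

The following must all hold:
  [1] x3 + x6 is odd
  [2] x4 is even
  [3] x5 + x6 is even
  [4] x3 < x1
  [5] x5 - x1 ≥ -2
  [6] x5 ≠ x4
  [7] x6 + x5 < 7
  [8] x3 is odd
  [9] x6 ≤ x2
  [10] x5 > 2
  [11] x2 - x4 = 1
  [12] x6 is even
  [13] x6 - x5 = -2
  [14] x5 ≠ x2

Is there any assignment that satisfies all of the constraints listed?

One satisfying assignment is x1 = 4, x2 = 3, x3 = 1, x4 = 2, x5 = 4, x6 = 2.
For the less obvious constraints — constraint 5: x5 - x1 = 0; constraint 7: x6 + x5 = 6; constraint 11: x2 - x4 = 1 — and the others hold by inspection.

Satisfiable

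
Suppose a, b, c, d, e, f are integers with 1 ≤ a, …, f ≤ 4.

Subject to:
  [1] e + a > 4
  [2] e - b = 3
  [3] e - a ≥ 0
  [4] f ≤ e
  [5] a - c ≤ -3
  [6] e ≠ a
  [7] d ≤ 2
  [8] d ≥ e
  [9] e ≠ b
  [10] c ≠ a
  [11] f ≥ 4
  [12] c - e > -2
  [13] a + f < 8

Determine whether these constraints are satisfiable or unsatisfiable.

Unsatisfiable

From constraints 4 and 11: e ≥ f and f ≥ 4, so e ≥ 4. From constraints 7 and 8: e ≤ d and d ≤ 2, so e ≤ 2. But 2 < 4, so no value of e works.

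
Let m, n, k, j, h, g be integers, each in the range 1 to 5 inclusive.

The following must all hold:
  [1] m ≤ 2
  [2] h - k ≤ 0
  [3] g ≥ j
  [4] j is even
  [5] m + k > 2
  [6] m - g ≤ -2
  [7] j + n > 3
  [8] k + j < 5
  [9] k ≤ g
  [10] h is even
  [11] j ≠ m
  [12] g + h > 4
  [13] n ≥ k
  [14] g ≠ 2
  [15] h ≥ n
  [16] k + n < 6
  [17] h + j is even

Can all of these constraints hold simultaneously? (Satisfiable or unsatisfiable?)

Try m = 1, n = 2, k = 2, j = 2, h = 2, g = 3.
Check constraint 2: h - k = 0; constraint 5: m + k = 3. The remaining constraints are straightforward to verify.

Satisfiable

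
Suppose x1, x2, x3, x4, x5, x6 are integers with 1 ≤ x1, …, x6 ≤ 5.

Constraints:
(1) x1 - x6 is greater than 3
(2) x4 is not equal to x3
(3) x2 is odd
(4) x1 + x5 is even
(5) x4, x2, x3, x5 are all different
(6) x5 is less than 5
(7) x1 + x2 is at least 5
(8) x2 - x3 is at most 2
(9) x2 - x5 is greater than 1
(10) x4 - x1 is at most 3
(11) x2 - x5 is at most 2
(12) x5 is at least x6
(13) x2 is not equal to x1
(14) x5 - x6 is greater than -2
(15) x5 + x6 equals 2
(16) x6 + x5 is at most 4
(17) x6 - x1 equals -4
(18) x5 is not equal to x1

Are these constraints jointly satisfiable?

The assignment x1 = 5, x2 = 3, x3 = 4, x4 = 5, x5 = 1, x6 = 1 works:
  constraint 1 holds since x1 - x6 = 4.
  constraint 7 holds since x1 + x2 = 8.
  constraint 8 holds since x2 - x3 = -1.
The rest check out directly.

Satisfiable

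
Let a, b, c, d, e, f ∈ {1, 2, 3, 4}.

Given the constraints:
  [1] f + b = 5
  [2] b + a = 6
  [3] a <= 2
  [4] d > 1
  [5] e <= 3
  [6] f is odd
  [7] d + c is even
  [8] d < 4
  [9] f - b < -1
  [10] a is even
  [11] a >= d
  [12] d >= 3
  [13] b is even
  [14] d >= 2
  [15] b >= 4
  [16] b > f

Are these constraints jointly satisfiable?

From constraint 15: b ≥ 4. From constraints 11 and 12: a ≥ d ≥ 3. Hence b + a ≥ 7. But constraint 2 requires b + a = 6, and 6 < 7. Contradiction.

Unsatisfiable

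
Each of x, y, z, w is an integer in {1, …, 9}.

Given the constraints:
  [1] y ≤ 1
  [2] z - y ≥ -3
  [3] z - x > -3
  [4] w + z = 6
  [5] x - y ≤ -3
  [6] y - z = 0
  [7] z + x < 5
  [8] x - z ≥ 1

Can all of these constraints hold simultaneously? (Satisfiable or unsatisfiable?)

Unsatisfiable

Constraints 2, 5, and 8 give y − x ≥ 3, x − z ≥ 1, z − y ≥ -3.
Adding all 3 inequalities: the left sides telescope to 0, and the right sides sum to 3 + 1 + (-3) = 1. So 0 ≥ 1, which is false.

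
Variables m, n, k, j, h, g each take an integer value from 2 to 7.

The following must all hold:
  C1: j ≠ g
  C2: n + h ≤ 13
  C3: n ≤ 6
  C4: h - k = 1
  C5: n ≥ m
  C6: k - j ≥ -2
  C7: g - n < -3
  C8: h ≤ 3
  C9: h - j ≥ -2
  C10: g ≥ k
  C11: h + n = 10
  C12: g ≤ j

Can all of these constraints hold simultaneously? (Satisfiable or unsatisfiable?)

From constraint 8: h ≤ 3. From constraint 3: n ≤ 6. Hence h + n ≤ 9. But constraint 11 requires h + n = 10, and 10 > 9. Contradiction.

Unsatisfiable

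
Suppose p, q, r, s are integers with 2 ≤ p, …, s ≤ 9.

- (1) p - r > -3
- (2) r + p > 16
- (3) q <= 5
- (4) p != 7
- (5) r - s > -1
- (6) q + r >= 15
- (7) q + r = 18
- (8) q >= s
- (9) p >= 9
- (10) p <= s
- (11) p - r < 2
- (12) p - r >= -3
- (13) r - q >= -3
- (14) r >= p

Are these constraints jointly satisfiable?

From constraints 9 and 10: s ≥ p and p ≥ 9, so s ≥ 9. From constraints 3 and 8: s ≤ q and q ≤ 5, so s ≤ 5. But 5 < 9, so no value of s works.

Unsatisfiable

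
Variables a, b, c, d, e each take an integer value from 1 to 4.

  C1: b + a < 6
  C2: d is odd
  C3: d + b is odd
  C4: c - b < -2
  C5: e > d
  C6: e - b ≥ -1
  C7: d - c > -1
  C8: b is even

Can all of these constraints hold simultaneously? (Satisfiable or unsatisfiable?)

Take a = 1, b = 4, c = 1, d = 1, e = 4. Then constraint 1: b + a = 5; constraint 4: c - b = -3, and every other listed constraint is also met.

Satisfiable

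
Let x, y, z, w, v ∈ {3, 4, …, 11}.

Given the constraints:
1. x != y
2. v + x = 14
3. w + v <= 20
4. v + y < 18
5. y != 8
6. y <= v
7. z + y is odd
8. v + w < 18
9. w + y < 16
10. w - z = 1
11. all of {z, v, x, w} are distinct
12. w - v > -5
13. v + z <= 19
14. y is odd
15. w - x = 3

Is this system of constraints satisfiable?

Satisfiable

Setting (x, y, z, w, v) = (4, 7, 6, 7, 10) satisfies everything: constraint 2: v + x = 14; constraint 3: w + v = 17, and the others follow.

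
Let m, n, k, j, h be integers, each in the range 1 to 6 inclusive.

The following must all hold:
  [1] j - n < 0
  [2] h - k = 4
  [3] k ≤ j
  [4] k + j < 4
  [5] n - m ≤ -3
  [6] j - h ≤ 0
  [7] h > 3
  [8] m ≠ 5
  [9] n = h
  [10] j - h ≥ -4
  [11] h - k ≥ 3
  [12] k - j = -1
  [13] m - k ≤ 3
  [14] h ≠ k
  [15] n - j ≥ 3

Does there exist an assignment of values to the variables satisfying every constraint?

Unsatisfiable

Constraints 5, 10, 11, 13, and 15 give j − h ≥ -4, h − k ≥ 3, k − m ≥ -3, m − n ≥ 3, n − j ≥ 3.
Adding all 5 inequalities: the left sides telescope to 0, and the right sides sum to (-4) + 3 + (-3) + 3 + 3 = 2. So 0 ≥ 2, which is false.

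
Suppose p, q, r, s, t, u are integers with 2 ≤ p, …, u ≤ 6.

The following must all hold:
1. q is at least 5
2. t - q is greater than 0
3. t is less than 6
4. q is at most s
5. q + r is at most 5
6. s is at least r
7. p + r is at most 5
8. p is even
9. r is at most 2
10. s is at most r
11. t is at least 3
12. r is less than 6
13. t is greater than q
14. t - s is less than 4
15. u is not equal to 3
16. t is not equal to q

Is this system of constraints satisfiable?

Unsatisfiable

From constraints 1 and 4: s ≥ q and q ≥ 5, so s ≥ 5. From constraints 9 and 10: s ≤ r and r ≤ 2, so s ≤ 2. But 2 < 5, so no value of s works.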